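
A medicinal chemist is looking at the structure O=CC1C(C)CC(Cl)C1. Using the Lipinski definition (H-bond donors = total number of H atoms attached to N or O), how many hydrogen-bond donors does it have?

Donors: find every N or O and count the H atoms it carries.
  atom 1 (O): bond orders sum to 2 → 0 H
Lipinski HBD = 0.

0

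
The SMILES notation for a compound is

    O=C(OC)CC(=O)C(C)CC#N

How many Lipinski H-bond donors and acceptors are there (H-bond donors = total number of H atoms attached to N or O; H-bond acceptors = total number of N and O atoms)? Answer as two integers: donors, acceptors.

0, 4

Donors: find every N or O and count the H atoms it carries.
  atom 1 (O): bond orders sum to 2 → 0 H
  atom 3 (O): bond orders sum to 2 → 0 H
  atom 7 (O): bond orders sum to 2 → 0 H
  atom 12 (N): bond orders sum to 3 → 0 H
Lipinski HBD = 0.
Acceptors: N atoms = 1, O atoms = 3 → HBA = 4.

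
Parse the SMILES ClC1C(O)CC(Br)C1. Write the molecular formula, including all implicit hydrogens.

Walk through each heavy atom and fill implicit hydrogens from standard valence (C 4, N 3, O 2, S 2, halogen 1):
  atom 1: Cl (halogen, monovalent) → 0 H
  atom 2: C, bond orders sum to 3 (valence 4) → 1 H
  atom 3: C, bond orders sum to 3 (valence 4) → 1 H
  atom 4: O, bond orders sum to 1 (valence 2) → 1 H
  atom 5: C, bond orders sum to 2 (valence 4) → 2 H
  atom 6: C, bond orders sum to 3 (valence 4) → 1 H
  atom 7: Br (halogen, monovalent) → 0 H
  atom 8: C, bond orders sum to 2 (valence 4) → 2 H
Totals → C:5, H:8, Br:1, Cl:1, O:1.
In Hill order: C5H8BrClO.

C5H8BrClO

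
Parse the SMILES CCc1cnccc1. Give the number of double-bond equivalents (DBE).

Molecular formula: C7H9N.
DoU = (2C + 2 + N − H − X) / 2, where X is the halogen count and O/S are ignored.
    = (2·7 + 2 + 1 − 9 − 0) / 2 = 8 / 2 = 4.

4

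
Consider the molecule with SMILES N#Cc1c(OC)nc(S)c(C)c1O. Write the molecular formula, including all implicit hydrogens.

C8H8N2O2S

Walk through each heavy atom and fill implicit hydrogens from standard valence (C 4, N 3, O 2, S 2, halogen 1); for lowercase aromatic atoms, an aromatic c carries 1 H when it has two neighbours and 0 H with three, and aromatic n carries 0 H:
  atom 1: N, bond orders sum to 3 (valence 3) → 0 H
  atom 2: C, bond orders sum to 4 (valence 4) → 0 H
  atom 3: aromatic c, 3 neighbours → 0 H
  atom 4: aromatic c, 3 neighbours → 0 H
  atom 5: O, bond orders sum to 2 (valence 2) → 0 H
  atom 6: C, bond orders sum to 1 (valence 4) → 3 H
  atom 7: aromatic n, 2 neighbours → 0 H
  atom 8: aromatic c, 3 neighbours → 0 H
  atom 9: S, bond orders sum to 1 (valence 2) → 1 H
  atom 10: aromatic c, 3 neighbours → 0 H
  atom 11: C, bond orders sum to 1 (valence 4) → 3 H
  atom 12: aromatic c, 3 neighbours → 0 H
  atom 13: O, bond orders sum to 1 (valence 2) → 1 H
Totals → C:8, H:8, N:2, O:2, S:1.
In Hill order: C8H8N2O2S.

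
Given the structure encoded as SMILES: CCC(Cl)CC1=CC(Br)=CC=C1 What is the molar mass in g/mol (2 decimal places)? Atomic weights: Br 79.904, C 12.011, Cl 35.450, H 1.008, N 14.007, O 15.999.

First, the molecular formula is C10H12BrCl (counting implicit H from valence).
  Br: 1 × 79.904 = 79.904
  C: 10 × 12.011 = 120.110
  Cl: 1 × 35.450 = 35.450
  H: 12 × 1.008 = 12.096
Sum: 1×79.904 + 10×12.011 + 1×35.450 + 12×1.008 = 247.560 → 247.56 g/mol.

247.56 g/mol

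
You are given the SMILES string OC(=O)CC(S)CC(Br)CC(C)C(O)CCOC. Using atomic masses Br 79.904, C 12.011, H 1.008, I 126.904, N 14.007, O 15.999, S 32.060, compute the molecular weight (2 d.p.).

343.28 g/mol

First, the molecular formula is C12H23BrO4S (counting implicit H from valence).
  Br: 1 × 79.904 = 79.904
  C: 12 × 12.011 = 144.132
  H: 23 × 1.008 = 23.184
  O: 4 × 15.999 = 63.996
  S: 1 × 32.060 = 32.060
Sum: 1×79.904 + 12×12.011 + 23×1.008 + 4×15.999 + 1×32.060 = 343.276 → 343.28 g/mol.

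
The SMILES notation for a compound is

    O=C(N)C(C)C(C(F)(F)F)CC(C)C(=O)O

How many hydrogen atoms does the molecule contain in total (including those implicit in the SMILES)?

14

Walk through each heavy atom and fill implicit hydrogens from standard valence (C 4, N 3, O 2, S 2, halogen 1):
  atom 1: O, bond orders sum to 2 (valence 2) → 0 H
  atom 2: C, bond orders sum to 4 (valence 4) → 0 H
  atom 3: N, bond orders sum to 1 (valence 3) → 2 H
  atom 4: C, bond orders sum to 3 (valence 4) → 1 H
  atom 5: C, bond orders sum to 1 (valence 4) → 3 H
  atom 6: C, bond orders sum to 3 (valence 4) → 1 H
  atom 7: C, bond orders sum to 4 (valence 4) → 0 H
  atom 8: F (halogen, monovalent) → 0 H
  atom 9: F (halogen, monovalent) → 0 H
  atom 10: F (halogen, monovalent) → 0 H
  atom 11: C, bond orders sum to 2 (valence 4) → 2 H
  atom 12: C, bond orders sum to 3 (valence 4) → 1 H
  atom 13: C, bond orders sum to 1 (valence 4) → 3 H
  atom 14: C, bond orders sum to 4 (valence 4) → 0 H
  atom 15: O, bond orders sum to 2 (valence 2) → 0 H
  atom 16: O, bond orders sum to 1 (valence 2) → 1 H
Total hydrogens: 14.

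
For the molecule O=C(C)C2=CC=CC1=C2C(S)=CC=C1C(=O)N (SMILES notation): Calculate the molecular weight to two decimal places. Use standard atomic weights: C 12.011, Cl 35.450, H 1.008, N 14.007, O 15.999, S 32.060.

245.30 g/mol

First, the molecular formula is C13H11NO2S (counting implicit H from valence).
  C: 13 × 12.011 = 156.143
  H: 11 × 1.008 = 11.088
  N: 1 × 14.007 = 14.007
  O: 2 × 15.999 = 31.998
  S: 1 × 32.060 = 32.060
Sum: 13×12.011 + 11×1.008 + 1×14.007 + 2×15.999 + 1×32.060 = 245.296 → 245.30 g/mol.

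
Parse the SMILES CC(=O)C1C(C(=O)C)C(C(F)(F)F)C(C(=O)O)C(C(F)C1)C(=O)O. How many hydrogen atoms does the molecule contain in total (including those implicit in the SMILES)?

16

Walk through each heavy atom and fill implicit hydrogens from standard valence (C 4, N 3, O 2, S 2, halogen 1):
  atom 1: C, bond orders sum to 1 (valence 4) → 3 H
  atom 2: C, bond orders sum to 4 (valence 4) → 0 H
  atom 3: O, bond orders sum to 2 (valence 2) → 0 H
  atom 4: C, bond orders sum to 3 (valence 4) → 1 H
  atom 5: C, bond orders sum to 3 (valence 4) → 1 H
  atom 6: C, bond orders sum to 4 (valence 4) → 0 H
  atom 7: O, bond orders sum to 2 (valence 2) → 0 H
  atom 8: C, bond orders sum to 1 (valence 4) → 3 H
  atom 9: C, bond orders sum to 3 (valence 4) → 1 H
  atom 10: C, bond orders sum to 4 (valence 4) → 0 H
  atom 11: F (halogen, monovalent) → 0 H
  atom 12: F (halogen, monovalent) → 0 H
  atom 13: F (halogen, monovalent) → 0 H
  atom 14: C, bond orders sum to 3 (valence 4) → 1 H
  atom 15: C, bond orders sum to 4 (valence 4) → 0 H
  atom 16: O, bond orders sum to 2 (valence 2) → 0 H
  atom 17: O, bond orders sum to 1 (valence 2) → 1 H
  atom 18: C, bond orders sum to 3 (valence 4) → 1 H
  atom 19: C, bond orders sum to 3 (valence 4) → 1 H
  atom 20: F (halogen, monovalent) → 0 H
  atom 21: C, bond orders sum to 2 (valence 4) → 2 H
  atom 22: C, bond orders sum to 4 (valence 4) → 0 H
  atom 23: O, bond orders sum to 2 (valence 2) → 0 H
  atom 24: O, bond orders sum to 1 (valence 2) → 1 H
Total hydrogens: 16.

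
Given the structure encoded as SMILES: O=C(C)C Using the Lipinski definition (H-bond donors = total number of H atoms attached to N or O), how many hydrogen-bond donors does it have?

0

Donors: find every N or O and count the H atoms it carries.
  atom 1 (O): bond orders sum to 2 → 0 H
Lipinski HBD = 0.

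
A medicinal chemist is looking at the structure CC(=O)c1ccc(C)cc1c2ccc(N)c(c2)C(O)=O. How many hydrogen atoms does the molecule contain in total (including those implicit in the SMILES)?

15

Walk through each heavy atom and fill implicit hydrogens from standard valence (C 4, N 3, O 2, S 2, halogen 1); for lowercase aromatic atoms, an aromatic c carries 1 H when it has two neighbours and 0 H with three, and aromatic n carries 0 H:
  atom 1: C, bond orders sum to 1 (valence 4) → 3 H
  atom 2: C, bond orders sum to 4 (valence 4) → 0 H
  atom 3: O, bond orders sum to 2 (valence 2) → 0 H
  atom 4: aromatic c, 3 neighbours → 0 H
  atom 5: aromatic c, 2 neighbours → 1 H
  atom 6: aromatic c, 2 neighbours → 1 H
  atom 7: aromatic c, 3 neighbours → 0 H
  atom 8: C, bond orders sum to 1 (valence 4) → 3 H
  atom 9: aromatic c, 2 neighbours → 1 H
  atom 10: aromatic c, 3 neighbours → 0 H
  atom 11: aromatic c, 3 neighbours → 0 H
  atom 12: aromatic c, 2 neighbours → 1 H
  atom 13: aromatic c, 2 neighbours → 1 H
  atom 14: aromatic c, 3 neighbours → 0 H
  atom 15: N, bond orders sum to 1 (valence 3) → 2 H
  atom 16: aromatic c, 3 neighbours → 0 H
  atom 17: aromatic c, 2 neighbours → 1 H
  atom 18: C, bond orders sum to 4 (valence 4) → 0 H
  atom 19: O, bond orders sum to 1 (valence 2) → 1 H
  atom 20: O, bond orders sum to 2 (valence 2) → 0 H
Total hydrogens: 15.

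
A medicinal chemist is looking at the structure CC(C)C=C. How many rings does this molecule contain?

0

In SMILES, each pair of matching ring-closure digits denotes one ring-closing bond; the number of such bonds equals the number of independent rings.
Ring-closure bonds here: 0.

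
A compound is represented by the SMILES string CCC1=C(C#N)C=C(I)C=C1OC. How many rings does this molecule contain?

In SMILES, each pair of matching ring-closure digits denotes one ring-closing bond; the number of such bonds equals the number of independent rings.
Ring-closure bonds here: 1.

1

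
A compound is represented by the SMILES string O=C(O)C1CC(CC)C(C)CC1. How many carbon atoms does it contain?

10

Count every carbon token in the SMILES (each C, including those in ring-closure positions and inside branches).
Carbon count: 10.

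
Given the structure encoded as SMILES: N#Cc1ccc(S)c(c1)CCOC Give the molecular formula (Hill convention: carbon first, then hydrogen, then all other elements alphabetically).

C10H11NOS

Walk through each heavy atom and fill implicit hydrogens from standard valence (C 4, N 3, O 2, S 2, halogen 1); for lowercase aromatic atoms, an aromatic c carries 1 H when it has two neighbours and 0 H with three, and aromatic n carries 0 H:
  atom 1: N, bond orders sum to 3 (valence 3) → 0 H
  atom 2: C, bond orders sum to 4 (valence 4) → 0 H
  atom 3: aromatic c, 3 neighbours → 0 H
  atom 4: aromatic c, 2 neighbours → 1 H
  atom 5: aromatic c, 2 neighbours → 1 H
  atom 6: aromatic c, 3 neighbours → 0 H
  atom 7: S, bond orders sum to 1 (valence 2) → 1 H
  atom 8: aromatic c, 3 neighbours → 0 H
  atom 9: aromatic c, 2 neighbours → 1 H
  atom 10: C, bond orders sum to 2 (valence 4) → 2 H
  atom 11: C, bond orders sum to 2 (valence 4) → 2 H
  atom 12: O, bond orders sum to 2 (valence 2) → 0 H
  atom 13: C, bond orders sum to 1 (valence 4) → 3 H
Totals → C:10, H:11, N:1, O:1, S:1.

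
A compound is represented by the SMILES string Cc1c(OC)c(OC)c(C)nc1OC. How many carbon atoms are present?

10

Count every carbon token in the SMILES (each C, including those in ring-closure positions and inside branches).
Carbon count: 10.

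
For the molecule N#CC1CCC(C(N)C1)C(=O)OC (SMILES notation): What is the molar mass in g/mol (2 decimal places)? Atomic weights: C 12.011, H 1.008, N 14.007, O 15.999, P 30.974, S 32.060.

First, the molecular formula is C9H14N2O2 (counting implicit H from valence).
  C: 9 × 12.011 = 108.099
  H: 14 × 1.008 = 14.112
  N: 2 × 14.007 = 28.014
  O: 2 × 15.999 = 31.998
Sum: 9×12.011 + 14×1.008 + 2×14.007 + 2×15.999 = 182.223 → 182.22 g/mol.

182.22 g/mol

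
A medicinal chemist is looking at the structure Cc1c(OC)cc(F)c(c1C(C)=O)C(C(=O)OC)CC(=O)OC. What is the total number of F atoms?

Scan the SMILES for F atoms (remember two-letter symbols like Cl and Br are single atoms).
Fluorine count: 1.

1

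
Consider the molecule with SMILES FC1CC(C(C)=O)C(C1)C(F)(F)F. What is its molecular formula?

Walk through each heavy atom and fill implicit hydrogens from standard valence (C 4, N 3, O 2, S 2, halogen 1):
  atom 1: F (halogen, monovalent) → 0 H
  atom 2: C, bond orders sum to 3 (valence 4) → 1 H
  atom 3: C, bond orders sum to 2 (valence 4) → 2 H
  atom 4: C, bond orders sum to 3 (valence 4) → 1 H
  atom 5: C, bond orders sum to 4 (valence 4) → 0 H
  atom 6: C, bond orders sum to 1 (valence 4) → 3 H
  atom 7: O, bond orders sum to 2 (valence 2) → 0 H
  atom 8: C, bond orders sum to 3 (valence 4) → 1 H
  atom 9: C, bond orders sum to 2 (valence 4) → 2 H
  atom 10: C, bond orders sum to 4 (valence 4) → 0 H
  atom 11: F (halogen, monovalent) → 0 H
  atom 12: F (halogen, monovalent) → 0 H
  atom 13: F (halogen, monovalent) → 0 H
Totals → C:8, H:10, F:4, O:1.

C8H10F4O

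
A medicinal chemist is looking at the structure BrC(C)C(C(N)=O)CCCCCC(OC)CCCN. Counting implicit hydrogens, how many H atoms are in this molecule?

29

Walk through each heavy atom and fill implicit hydrogens from standard valence (C 4, N 3, O 2, S 2, halogen 1):
  atom 1: Br (halogen, monovalent) → 0 H
  atom 2: C, bond orders sum to 3 (valence 4) → 1 H
  atom 3: C, bond orders sum to 1 (valence 4) → 3 H
  atom 4: C, bond orders sum to 3 (valence 4) → 1 H
  atom 5: C, bond orders sum to 4 (valence 4) → 0 H
  atom 6: N, bond orders sum to 1 (valence 3) → 2 H
  atom 7: O, bond orders sum to 2 (valence 2) → 0 H
  atom 8: C, bond orders sum to 2 (valence 4) → 2 H
  atom 9: C, bond orders sum to 2 (valence 4) → 2 H
  atom 10: C, bond orders sum to 2 (valence 4) → 2 H
  atom 11: C, bond orders sum to 2 (valence 4) → 2 H
  atom 12: C, bond orders sum to 2 (valence 4) → 2 H
  atom 13: C, bond orders sum to 3 (valence 4) → 1 H
  atom 14: O, bond orders sum to 2 (valence 2) → 0 H
  atom 15: C, bond orders sum to 1 (valence 4) → 3 H
  atom 16: C, bond orders sum to 2 (valence 4) → 2 H
  atom 17: C, bond orders sum to 2 (valence 4) → 2 H
  atom 18: C, bond orders sum to 2 (valence 4) → 2 H
  atom 19: N, bond orders sum to 1 (valence 3) → 2 H
Total hydrogens: 29.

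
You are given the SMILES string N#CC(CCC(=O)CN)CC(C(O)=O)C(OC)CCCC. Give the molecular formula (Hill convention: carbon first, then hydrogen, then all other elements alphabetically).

Walk through each heavy atom and fill implicit hydrogens from standard valence (C 4, N 3, O 2, S 2, halogen 1):
  atom 1: N, bond orders sum to 3 (valence 3) → 0 H
  atom 2: C, bond orders sum to 4 (valence 4) → 0 H
  atom 3: C, bond orders sum to 3 (valence 4) → 1 H
  atom 4: C, bond orders sum to 2 (valence 4) → 2 H
  atom 5: C, bond orders sum to 2 (valence 4) → 2 H
  atom 6: C, bond orders sum to 4 (valence 4) → 0 H
  atom 7: O, bond orders sum to 2 (valence 2) → 0 H
  atom 8: C, bond orders sum to 2 (valence 4) → 2 H
  atom 9: N, bond orders sum to 1 (valence 3) → 2 H
  atom 10: C, bond orders sum to 2 (valence 4) → 2 H
  atom 11: C, bond orders sum to 3 (valence 4) → 1 H
  atom 12: C, bond orders sum to 4 (valence 4) → 0 H
  atom 13: O, bond orders sum to 1 (valence 2) → 1 H
  atom 14: O, bond orders sum to 2 (valence 2) → 0 H
  atom 15: C, bond orders sum to 3 (valence 4) → 1 H
  atom 16: O, bond orders sum to 2 (valence 2) → 0 H
  atom 17: C, bond orders sum to 1 (valence 4) → 3 H
  atom 18: C, bond orders sum to 2 (valence 4) → 2 H
  atom 19: C, bond orders sum to 2 (valence 4) → 2 H
  atom 20: C, bond orders sum to 2 (valence 4) → 2 H
  atom 21: C, bond orders sum to 1 (valence 4) → 3 H
Totals → C:15, H:26, N:2, O:4.

C15H26N2O4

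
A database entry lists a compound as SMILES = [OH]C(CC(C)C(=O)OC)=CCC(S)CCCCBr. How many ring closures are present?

0

In SMILES, each pair of matching ring-closure digits denotes one ring-closing bond; the number of such bonds equals the number of independent rings.
Ring-closure bonds here: 0.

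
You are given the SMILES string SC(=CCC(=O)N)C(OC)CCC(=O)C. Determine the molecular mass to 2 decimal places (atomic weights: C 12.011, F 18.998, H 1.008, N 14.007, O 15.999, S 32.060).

First, the molecular formula is C10H17NO3S (counting implicit H from valence).
  C: 10 × 12.011 = 120.110
  H: 17 × 1.008 = 17.136
  N: 1 × 14.007 = 14.007
  O: 3 × 15.999 = 47.997
  S: 1 × 32.060 = 32.060
Sum: 10×12.011 + 17×1.008 + 1×14.007 + 3×15.999 + 1×32.060 = 231.310 → 231.31 g/mol.

231.31 g/mol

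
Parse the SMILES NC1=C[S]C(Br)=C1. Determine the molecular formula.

Walk through each heavy atom and fill implicit hydrogens from standard valence (C 4, N 3, O 2, S 2, halogen 1):
  atom 1: N, bond orders sum to 1 (valence 3) → 2 H
  atom 2: C, bond orders sum to 4 (valence 4) → 0 H
  atom 3: C, bond orders sum to 3 (valence 4) → 1 H
  atom 4: S with explicit H count 0
  atom 5: C, bond orders sum to 4 (valence 4) → 0 H
  atom 6: Br (halogen, monovalent) → 0 H
  atom 7: C, bond orders sum to 3 (valence 4) → 1 H
Totals → C:4, H:4, Br:1, N:1, S:1.
In Hill order: C4H4BrNS.

C4H4BrNS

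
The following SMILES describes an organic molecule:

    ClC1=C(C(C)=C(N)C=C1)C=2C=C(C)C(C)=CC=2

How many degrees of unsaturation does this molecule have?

Molecular formula: C15H16ClN.
DoU = (2C + 2 + N − H − X) / 2, where X is the halogen count and O/S are ignored.
    = (2·15 + 2 + 1 − 16 − 1) / 2 = 16 / 2 = 8.

8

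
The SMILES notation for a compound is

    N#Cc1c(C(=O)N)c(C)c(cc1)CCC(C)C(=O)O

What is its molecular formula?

Walk through each heavy atom and fill implicit hydrogens from standard valence (C 4, N 3, O 2, S 2, halogen 1); for lowercase aromatic atoms, an aromatic c carries 1 H when it has two neighbours and 0 H with three, and aromatic n carries 0 H:
  atom 1: N, bond orders sum to 3 (valence 3) → 0 H
  atom 2: C, bond orders sum to 4 (valence 4) → 0 H
  atom 3: aromatic c, 3 neighbours → 0 H
  atom 4: aromatic c, 3 neighbours → 0 H
  atom 5: C, bond orders sum to 4 (valence 4) → 0 H
  atom 6: O, bond orders sum to 2 (valence 2) → 0 H
  atom 7: N, bond orders sum to 1 (valence 3) → 2 H
  atom 8: aromatic c, 3 neighbours → 0 H
  atom 9: C, bond orders sum to 1 (valence 4) → 3 H
  atom 10: aromatic c, 3 neighbours → 0 H
  atom 11: aromatic c, 2 neighbours → 1 H
  atom 12: aromatic c, 2 neighbours → 1 H
  atom 13: C, bond orders sum to 2 (valence 4) → 2 H
  atom 14: C, bond orders sum to 2 (valence 4) → 2 H
  atom 15: C, bond orders sum to 3 (valence 4) → 1 H
  atom 16: C, bond orders sum to 1 (valence 4) → 3 H
  atom 17: C, bond orders sum to 4 (valence 4) → 0 H
  atom 18: O, bond orders sum to 2 (valence 2) → 0 H
  atom 19: O, bond orders sum to 1 (valence 2) → 1 H
Totals → C:14, H:16, N:2, O:3.

C14H16N2O3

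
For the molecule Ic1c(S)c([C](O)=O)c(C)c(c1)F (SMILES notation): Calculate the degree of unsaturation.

5

Molecular formula: C8H6FIO2S.
DoU = (2C + 2 + N − H − X) / 2, where X is the halogen count and O/S are ignored.
    = (2·8 + 2 + 0 − 6 − 2) / 2 = 10 / 2 = 5.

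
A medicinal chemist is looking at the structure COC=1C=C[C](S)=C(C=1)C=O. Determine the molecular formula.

C8H8O2S

Walk through each heavy atom and fill implicit hydrogens from standard valence (C 4, N 3, O 2, S 2, halogen 1):
  atom 1: C, bond orders sum to 1 (valence 4) → 3 H
  atom 2: O, bond orders sum to 2 (valence 2) → 0 H
  atom 3: C, bond orders sum to 4 (valence 4) → 0 H
  atom 4: C, bond orders sum to 3 (valence 4) → 1 H
  atom 5: C, bond orders sum to 3 (valence 4) → 1 H
  atom 6: C with explicit H count 0
  atom 7: S, bond orders sum to 1 (valence 2) → 1 H
  atom 8: C, bond orders sum to 4 (valence 4) → 0 H
  atom 9: C, bond orders sum to 3 (valence 4) → 1 H
  atom 10: C, bond orders sum to 3 (valence 4) → 1 H
  atom 11: O, bond orders sum to 2 (valence 2) → 0 H
Totals → C:8, H:8, O:2, S:1.
In Hill order: C8H8O2S.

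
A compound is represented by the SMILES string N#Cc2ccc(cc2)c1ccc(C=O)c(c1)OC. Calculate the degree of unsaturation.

11

Molecular formula: C15H11NO2.
DoU = (2C + 2 + N − H − X) / 2, where X is the halogen count and O/S are ignored.
    = (2·15 + 2 + 1 − 11 − 0) / 2 = 22 / 2 = 11.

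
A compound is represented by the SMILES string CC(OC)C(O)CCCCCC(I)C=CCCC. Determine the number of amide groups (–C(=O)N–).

Scan the SMILES for the amide motif — none present.
Groups that are present: 1 alkene, 1 ether, 1 hydroxyl.

0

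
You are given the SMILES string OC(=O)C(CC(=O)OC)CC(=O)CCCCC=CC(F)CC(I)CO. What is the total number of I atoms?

Scan the SMILES for I atoms (remember two-letter symbols like Cl and Br are single atoms).
Iodine count: 1.

1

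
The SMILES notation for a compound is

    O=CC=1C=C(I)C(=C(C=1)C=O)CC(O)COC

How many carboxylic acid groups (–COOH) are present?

Scan the SMILES for the carboxylic acid motif — none present.
Groups that are present: 2 aldehyde, 1 ether, 1 hydroxyl.

0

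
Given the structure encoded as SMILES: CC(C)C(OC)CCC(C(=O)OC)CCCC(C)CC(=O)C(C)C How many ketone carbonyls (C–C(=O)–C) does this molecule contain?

1

The ketone motif appears at heavy-atom position 20 in the SMILES.
Other groups present: 1 ester, 1 ether.
Ketone count: 1.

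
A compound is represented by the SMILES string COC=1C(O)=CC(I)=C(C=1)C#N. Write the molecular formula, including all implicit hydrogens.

Walk through each heavy atom and fill implicit hydrogens from standard valence (C 4, N 3, O 2, S 2, halogen 1):
  atom 1: C, bond orders sum to 1 (valence 4) → 3 H
  atom 2: O, bond orders sum to 2 (valence 2) → 0 H
  atom 3: C, bond orders sum to 4 (valence 4) → 0 H
  atom 4: C, bond orders sum to 4 (valence 4) → 0 H
  atom 5: O, bond orders sum to 1 (valence 2) → 1 H
  atom 6: C, bond orders sum to 3 (valence 4) → 1 H
  atom 7: C, bond orders sum to 4 (valence 4) → 0 H
  atom 8: I (halogen, monovalent) → 0 H
  atom 9: C, bond orders sum to 4 (valence 4) → 0 H
  atom 10: C, bond orders sum to 3 (valence 4) → 1 H
  atom 11: C, bond orders sum to 4 (valence 4) → 0 H
  atom 12: N, bond orders sum to 3 (valence 3) → 0 H
Totals → C:8, H:6, I:1, N:1, O:2.

C8H6INO2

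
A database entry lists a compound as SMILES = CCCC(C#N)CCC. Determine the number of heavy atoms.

Every atom symbol written in the SMILES (organic subset) is one heavy atom; implicit H are not written.
Heavy atoms by element → C:8, N:1.
Total: 9.

9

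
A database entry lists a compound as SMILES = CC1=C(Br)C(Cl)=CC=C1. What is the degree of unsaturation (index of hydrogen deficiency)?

4

Molecular formula: C7H6BrCl.
DoU = (2C + 2 + N − H − X) / 2, where X is the halogen count and O/S are ignored.
    = (2·7 + 2 + 0 − 6 − 2) / 2 = 8 / 2 = 4.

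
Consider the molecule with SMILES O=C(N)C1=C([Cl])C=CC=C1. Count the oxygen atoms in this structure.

Scan the SMILES for O atoms (remember two-letter symbols like Cl and Br are single atoms).
Oxygen count: 1.

1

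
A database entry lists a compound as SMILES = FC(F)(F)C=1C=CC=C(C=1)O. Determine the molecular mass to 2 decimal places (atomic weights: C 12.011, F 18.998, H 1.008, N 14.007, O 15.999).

First, the molecular formula is C7H5F3O (counting implicit H from valence).
  C: 7 × 12.011 = 84.077
  F: 3 × 18.998 = 56.994
  H: 5 × 1.008 = 5.040
  O: 1 × 15.999 = 15.999
Sum: 7×12.011 + 3×18.998 + 5×1.008 + 1×15.999 = 162.110 → 162.11 g/mol.

162.11 g/mol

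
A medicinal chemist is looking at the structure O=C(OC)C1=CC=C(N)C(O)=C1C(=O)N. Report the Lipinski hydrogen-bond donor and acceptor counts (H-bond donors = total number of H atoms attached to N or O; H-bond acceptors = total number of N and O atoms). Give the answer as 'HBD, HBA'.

Donors: find every N or O and count the H atoms it carries.
  atom 1 (O): bond orders sum to 2 → 0 H
  atom 3 (O): bond orders sum to 2 → 0 H
  atom 9 (N): bond orders sum to 1 → 2 H
  atom 11 (O): bond orders sum to 1 → 1 H
  atom 14 (O): bond orders sum to 2 → 0 H
  atom 15 (N): bond orders sum to 1 → 2 H
Lipinski HBD = 5.
Acceptors: N atoms = 2, O atoms = 4 → HBA = 6.

5, 6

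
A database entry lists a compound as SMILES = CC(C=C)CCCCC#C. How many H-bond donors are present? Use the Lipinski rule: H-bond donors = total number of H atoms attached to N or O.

0

Donors: find every N or O and count the H atoms it carries.
  (no N or O atoms present)
Lipinski HBD = 0.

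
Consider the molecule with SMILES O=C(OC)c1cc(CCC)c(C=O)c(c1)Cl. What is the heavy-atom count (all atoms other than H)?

Every atom symbol written in the SMILES (organic subset) is one heavy atom; implicit H are not written.
Heavy atoms by element → C:12, Cl:1, O:3.
Total: 16.

16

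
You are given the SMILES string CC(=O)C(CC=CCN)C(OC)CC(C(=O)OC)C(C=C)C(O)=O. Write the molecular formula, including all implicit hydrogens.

Walk through each heavy atom and fill implicit hydrogens from standard valence (C 4, N 3, O 2, S 2, halogen 1):
  atom 1: C, bond orders sum to 1 (valence 4) → 3 H
  atom 2: C, bond orders sum to 4 (valence 4) → 0 H
  atom 3: O, bond orders sum to 2 (valence 2) → 0 H
  atom 4: C, bond orders sum to 3 (valence 4) → 1 H
  atom 5: C, bond orders sum to 2 (valence 4) → 2 H
  atom 6: C, bond orders sum to 3 (valence 4) → 1 H
  atom 7: C, bond orders sum to 3 (valence 4) → 1 H
  atom 8: C, bond orders sum to 2 (valence 4) → 2 H
  atom 9: N, bond orders sum to 1 (valence 3) → 2 H
  atom 10: C, bond orders sum to 3 (valence 4) → 1 H
  atom 11: O, bond orders sum to 2 (valence 2) → 0 H
  atom 12: C, bond orders sum to 1 (valence 4) → 3 H
  atom 13: C, bond orders sum to 2 (valence 4) → 2 H
  atom 14: C, bond orders sum to 3 (valence 4) → 1 H
  atom 15: C, bond orders sum to 4 (valence 4) → 0 H
  atom 16: O, bond orders sum to 2 (valence 2) → 0 H
  atom 17: O, bond orders sum to 2 (valence 2) → 0 H
  atom 18: C, bond orders sum to 1 (valence 4) → 3 H
  atom 19: C, bond orders sum to 3 (valence 4) → 1 H
  atom 20: C, bond orders sum to 3 (valence 4) → 1 H
  atom 21: C, bond orders sum to 2 (valence 4) → 2 H
  atom 22: C, bond orders sum to 4 (valence 4) → 0 H
  atom 23: O, bond orders sum to 1 (valence 2) → 1 H
  atom 24: O, bond orders sum to 2 (valence 2) → 0 H
Totals → C:17, H:27, N:1, O:6.

C17H27NO6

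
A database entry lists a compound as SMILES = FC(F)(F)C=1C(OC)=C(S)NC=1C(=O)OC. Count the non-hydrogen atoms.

16

Every atom symbol written in the SMILES (organic subset) is one heavy atom; implicit H are not written.
Heavy atoms by element → C:8, F:3, N:1, O:3, S:1.
Total: 16.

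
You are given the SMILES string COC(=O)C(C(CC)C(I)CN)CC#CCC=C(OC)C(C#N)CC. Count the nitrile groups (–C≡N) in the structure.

1

The nitrile motif appears at heavy-atom position 22 in the SMILES.
Other groups present: 1 alkene, 1 alkyne, 1 ester, 1 ether, 1 primary amine.
Nitrile count: 1.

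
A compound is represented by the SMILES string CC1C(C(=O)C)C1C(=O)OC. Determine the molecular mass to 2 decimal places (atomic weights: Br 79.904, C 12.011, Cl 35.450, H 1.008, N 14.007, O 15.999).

156.18 g/mol

First, the molecular formula is C8H12O3 (counting implicit H from valence).
  C: 8 × 12.011 = 96.088
  H: 12 × 1.008 = 12.096
  O: 3 × 15.999 = 47.997
Sum: 8×12.011 + 12×1.008 + 3×15.999 = 156.181 → 156.18 g/mol.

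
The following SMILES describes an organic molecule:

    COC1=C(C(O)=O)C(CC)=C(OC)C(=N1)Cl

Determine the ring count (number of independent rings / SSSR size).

In SMILES, each pair of matching ring-closure digits denotes one ring-closing bond; the number of such bonds equals the number of independent rings.
Ring-closure bonds here: 1.

1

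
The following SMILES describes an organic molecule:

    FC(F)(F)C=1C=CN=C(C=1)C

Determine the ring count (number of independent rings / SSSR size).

In SMILES, each pair of matching ring-closure digits denotes one ring-closing bond; the number of such bonds equals the number of independent rings.
Ring-closure bonds here: 1.

1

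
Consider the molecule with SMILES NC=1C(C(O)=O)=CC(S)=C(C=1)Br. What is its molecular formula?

C7H6BrNO2S

Walk through each heavy atom and fill implicit hydrogens from standard valence (C 4, N 3, O 2, S 2, halogen 1):
  atom 1: N, bond orders sum to 1 (valence 3) → 2 H
  atom 2: C, bond orders sum to 4 (valence 4) → 0 H
  atom 3: C, bond orders sum to 4 (valence 4) → 0 H
  atom 4: C, bond orders sum to 4 (valence 4) → 0 H
  atom 5: O, bond orders sum to 1 (valence 2) → 1 H
  atom 6: O, bond orders sum to 2 (valence 2) → 0 H
  atom 7: C, bond orders sum to 3 (valence 4) → 1 H
  atom 8: C, bond orders sum to 4 (valence 4) → 0 H
  atom 9: S, bond orders sum to 1 (valence 2) → 1 H
  atom 10: C, bond orders sum to 4 (valence 4) → 0 H
  atom 11: C, bond orders sum to 3 (valence 4) → 1 H
  atom 12: Br (halogen, monovalent) → 0 H
Totals → C:7, H:6, Br:1, N:1, O:2, S:1.
In Hill order: C7H6BrNO2S.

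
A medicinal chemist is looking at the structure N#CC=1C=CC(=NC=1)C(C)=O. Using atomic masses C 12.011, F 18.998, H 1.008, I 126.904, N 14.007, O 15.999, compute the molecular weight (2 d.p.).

146.15 g/mol

First, the molecular formula is C8H6N2O (counting implicit H from valence).
  C: 8 × 12.011 = 96.088
  H: 6 × 1.008 = 6.048
  N: 2 × 14.007 = 28.014
  O: 1 × 15.999 = 15.999
Sum: 8×12.011 + 6×1.008 + 2×14.007 + 1×15.999 = 146.149 → 146.15 g/mol.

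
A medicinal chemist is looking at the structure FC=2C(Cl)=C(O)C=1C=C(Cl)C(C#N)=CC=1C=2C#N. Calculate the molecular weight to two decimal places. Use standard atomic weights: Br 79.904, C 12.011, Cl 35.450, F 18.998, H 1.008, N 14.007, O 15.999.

281.07 g/mol

First, the molecular formula is C12H3Cl2FN2O (counting implicit H from valence).
  C: 12 × 12.011 = 144.132
  Cl: 2 × 35.450 = 70.900
  F: 1 × 18.998 = 18.998
  H: 3 × 1.008 = 3.024
  N: 2 × 14.007 = 28.014
  O: 1 × 15.999 = 15.999
Sum: 12×12.011 + 2×35.450 + 1×18.998 + 3×1.008 + 2×14.007 + 1×15.999 = 281.067 → 281.07 g/mol.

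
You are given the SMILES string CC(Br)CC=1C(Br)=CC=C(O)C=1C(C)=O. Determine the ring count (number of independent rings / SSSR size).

1

In SMILES, each pair of matching ring-closure digits denotes one ring-closing bond; the number of such bonds equals the number of independent rings.
Ring-closure bonds here: 1.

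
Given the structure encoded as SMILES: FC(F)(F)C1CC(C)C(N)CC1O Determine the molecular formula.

C8H14F3NO

Walk through each heavy atom and fill implicit hydrogens from standard valence (C 4, N 3, O 2, S 2, halogen 1):
  atom 1: F (halogen, monovalent) → 0 H
  atom 2: C, bond orders sum to 4 (valence 4) → 0 H
  atom 3: F (halogen, monovalent) → 0 H
  atom 4: F (halogen, monovalent) → 0 H
  atom 5: C, bond orders sum to 3 (valence 4) → 1 H
  atom 6: C, bond orders sum to 2 (valence 4) → 2 H
  atom 7: C, bond orders sum to 3 (valence 4) → 1 H
  atom 8: C, bond orders sum to 1 (valence 4) → 3 H
  atom 9: C, bond orders sum to 3 (valence 4) → 1 H
  atom 10: N, bond orders sum to 1 (valence 3) → 2 H
  atom 11: C, bond orders sum to 2 (valence 4) → 2 H
  atom 12: C, bond orders sum to 3 (valence 4) → 1 H
  atom 13: O, bond orders sum to 1 (valence 2) → 1 H
Totals → C:8, H:14, F:3, N:1, O:1.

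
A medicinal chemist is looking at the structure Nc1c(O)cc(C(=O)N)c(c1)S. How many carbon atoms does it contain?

Count every carbon token in the SMILES (each C, including those in ring-closure positions and inside branches).
Carbon count: 7.

7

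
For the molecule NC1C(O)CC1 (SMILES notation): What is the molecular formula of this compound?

C4H9NO

Walk through each heavy atom and fill implicit hydrogens from standard valence (C 4, N 3, O 2, S 2, halogen 1):
  atom 1: N, bond orders sum to 1 (valence 3) → 2 H
  atom 2: C, bond orders sum to 3 (valence 4) → 1 H
  atom 3: C, bond orders sum to 3 (valence 4) → 1 H
  atom 4: O, bond orders sum to 1 (valence 2) → 1 H
  atom 5: C, bond orders sum to 2 (valence 4) → 2 H
  atom 6: C, bond orders sum to 2 (valence 4) → 2 H
Totals → C:4, H:9, N:1, O:1.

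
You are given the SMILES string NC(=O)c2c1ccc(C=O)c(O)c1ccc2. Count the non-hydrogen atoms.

Every atom symbol written in the SMILES (organic subset) is one heavy atom; implicit H are not written.
Heavy atoms by element → C:12, N:1, O:3.
Total: 16.

16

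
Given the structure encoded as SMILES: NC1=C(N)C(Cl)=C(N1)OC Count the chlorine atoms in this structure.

Scan the SMILES for Cl atoms (remember two-letter symbols like Cl and Br are single atoms).
Chlorine count: 1.

1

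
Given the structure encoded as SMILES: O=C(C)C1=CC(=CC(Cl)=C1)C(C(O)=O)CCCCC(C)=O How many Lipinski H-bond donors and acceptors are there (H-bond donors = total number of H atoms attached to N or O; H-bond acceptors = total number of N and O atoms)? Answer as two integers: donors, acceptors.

Donors: find every N or O and count the H atoms it carries.
  atom 1 (O): bond orders sum to 2 → 0 H
  atom 13 (O): bond orders sum to 1 → 1 H
  atom 14 (O): bond orders sum to 2 → 0 H
  atom 21 (O): bond orders sum to 2 → 0 H
Lipinski HBD = 1.
Acceptors: N atoms = 0, O atoms = 4 → HBA = 4.

1, 4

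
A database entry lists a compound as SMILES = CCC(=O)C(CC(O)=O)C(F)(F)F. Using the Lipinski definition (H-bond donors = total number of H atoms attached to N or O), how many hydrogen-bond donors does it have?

1

Donors: find every N or O and count the H atoms it carries.
  atom 4 (O): bond orders sum to 2 → 0 H
  atom 8 (O): bond orders sum to 1 → 1 H
  atom 9 (O): bond orders sum to 2 → 0 H
Lipinski HBD = 1.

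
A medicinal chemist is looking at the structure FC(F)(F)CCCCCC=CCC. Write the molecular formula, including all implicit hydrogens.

Walk through each heavy atom and fill implicit hydrogens from standard valence (C 4, N 3, O 2, S 2, halogen 1):
  atom 1: F (halogen, monovalent) → 0 H
  atom 2: C, bond orders sum to 4 (valence 4) → 0 H
  atom 3: F (halogen, monovalent) → 0 H
  atom 4: F (halogen, monovalent) → 0 H
  atom 5: C, bond orders sum to 2 (valence 4) → 2 H
  atom 6: C, bond orders sum to 2 (valence 4) → 2 H
  atom 7: C, bond orders sum to 2 (valence 4) → 2 H
  atom 8: C, bond orders sum to 2 (valence 4) → 2 H
  atom 9: C, bond orders sum to 2 (valence 4) → 2 H
  atom 10: C, bond orders sum to 3 (valence 4) → 1 H
  atom 11: C, bond orders sum to 3 (valence 4) → 1 H
  atom 12: C, bond orders sum to 2 (valence 4) → 2 H
  atom 13: C, bond orders sum to 1 (valence 4) → 3 H
Totals → C:10, H:17, F:3.
In Hill order: C10H17F3.

C10H17F3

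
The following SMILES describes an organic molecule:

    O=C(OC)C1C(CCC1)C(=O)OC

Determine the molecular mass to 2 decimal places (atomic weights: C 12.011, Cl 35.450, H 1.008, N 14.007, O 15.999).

First, the molecular formula is C9H14O4 (counting implicit H from valence).
  C: 9 × 12.011 = 108.099
  H: 14 × 1.008 = 14.112
  O: 4 × 15.999 = 63.996
Sum: 9×12.011 + 14×1.008 + 4×15.999 = 186.207 → 186.21 g/mol.

186.21 g/mol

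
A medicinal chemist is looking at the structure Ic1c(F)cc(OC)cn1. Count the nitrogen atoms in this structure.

Scan the SMILES for N atoms (remember two-letter symbols like Cl and Br are single atoms).
Nitrogen count: 1.

1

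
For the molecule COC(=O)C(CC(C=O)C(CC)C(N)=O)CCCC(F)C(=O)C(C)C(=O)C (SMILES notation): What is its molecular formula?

C19H30FNO6

Walk through each heavy atom and fill implicit hydrogens from standard valence (C 4, N 3, O 2, S 2, halogen 1):
  atom 1: C, bond orders sum to 1 (valence 4) → 3 H
  atom 2: O, bond orders sum to 2 (valence 2) → 0 H
  atom 3: C, bond orders sum to 4 (valence 4) → 0 H
  atom 4: O, bond orders sum to 2 (valence 2) → 0 H
  atom 5: C, bond orders sum to 3 (valence 4) → 1 H
  atom 6: C, bond orders sum to 2 (valence 4) → 2 H
  atom 7: C, bond orders sum to 3 (valence 4) → 1 H
  atom 8: C, bond orders sum to 3 (valence 4) → 1 H
  atom 9: O, bond orders sum to 2 (valence 2) → 0 H
  atom 10: C, bond orders sum to 3 (valence 4) → 1 H
  atom 11: C, bond orders sum to 2 (valence 4) → 2 H
  atom 12: C, bond orders sum to 1 (valence 4) → 3 H
  atom 13: C, bond orders sum to 4 (valence 4) → 0 H
  atom 14: N, bond orders sum to 1 (valence 3) → 2 H
  atom 15: O, bond orders sum to 2 (valence 2) → 0 H
  atom 16: C, bond orders sum to 2 (valence 4) → 2 H
  atom 17: C, bond orders sum to 2 (valence 4) → 2 H
  atom 18: C, bond orders sum to 2 (valence 4) → 2 H
  atom 19: C, bond orders sum to 3 (valence 4) → 1 H
  atom 20: F (halogen, monovalent) → 0 H
  atom 21: C, bond orders sum to 4 (valence 4) → 0 H
  atom 22: O, bond orders sum to 2 (valence 2) → 0 H
  atom 23: C, bond orders sum to 3 (valence 4) → 1 H
  atom 24: C, bond orders sum to 1 (valence 4) → 3 H
  atom 25: C, bond orders sum to 4 (valence 4) → 0 H
  atom 26: O, bond orders sum to 2 (valence 2) → 0 H
  atom 27: C, bond orders sum to 1 (valence 4) → 3 H
Totals → C:19, H:30, F:1, N:1, O:6.
In Hill order: C19H30FNO6.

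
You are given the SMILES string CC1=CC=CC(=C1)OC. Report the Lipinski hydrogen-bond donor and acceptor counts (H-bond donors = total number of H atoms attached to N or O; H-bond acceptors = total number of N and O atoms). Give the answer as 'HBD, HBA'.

Donors: find every N or O and count the H atoms it carries.
  atom 8 (O): bond orders sum to 2 → 0 H
Lipinski HBD = 0.
Acceptors: N atoms = 0, O atoms = 1 → HBA = 1.

0, 1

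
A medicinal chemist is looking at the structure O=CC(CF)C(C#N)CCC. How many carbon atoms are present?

8

Count every carbon token in the SMILES (each C, including those in ring-closure positions and inside branches).
Carbon count: 8.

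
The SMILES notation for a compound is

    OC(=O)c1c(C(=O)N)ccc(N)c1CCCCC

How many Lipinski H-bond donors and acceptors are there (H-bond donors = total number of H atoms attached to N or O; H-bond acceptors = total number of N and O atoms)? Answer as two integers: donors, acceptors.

Donors: find every N or O and count the H atoms it carries.
  atom 1 (O): bond orders sum to 1 → 1 H
  atom 3 (O): bond orders sum to 2 → 0 H
  atom 7 (O): bond orders sum to 2 → 0 H
  atom 8 (N): bond orders sum to 1 → 2 H
  atom 12 (N): bond orders sum to 1 → 2 H
Lipinski HBD = 5.
Acceptors: N atoms = 2, O atoms = 3 → HBA = 5.

5, 5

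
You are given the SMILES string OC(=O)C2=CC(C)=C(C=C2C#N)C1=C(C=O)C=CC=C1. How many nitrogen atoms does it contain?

Scan the SMILES for N atoms (remember two-letter symbols like Cl and Br are single atoms).
Nitrogen count: 1.

1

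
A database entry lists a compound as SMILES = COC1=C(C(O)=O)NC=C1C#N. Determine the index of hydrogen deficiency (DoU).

6

Degree of unsaturation = (number of rings) + (number of π bonds).
Ring closures in the SMILES: 1.
π bonds: 3 double bonds (each 1 DoU), 1 triple bond (each 2 DoU) → 5 DoU from unsaturation.
Total DoU = 1 + 5 = 6.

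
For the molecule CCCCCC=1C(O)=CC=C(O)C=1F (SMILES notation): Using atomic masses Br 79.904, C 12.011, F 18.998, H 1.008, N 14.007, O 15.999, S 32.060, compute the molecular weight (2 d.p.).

First, the molecular formula is C11H15FO2 (counting implicit H from valence).
  C: 11 × 12.011 = 132.121
  F: 1 × 18.998 = 18.998
  H: 15 × 1.008 = 15.120
  O: 2 × 15.999 = 31.998
Sum: 11×12.011 + 1×18.998 + 15×1.008 + 2×15.999 = 198.237 → 198.24 g/mol.

198.24 g/mol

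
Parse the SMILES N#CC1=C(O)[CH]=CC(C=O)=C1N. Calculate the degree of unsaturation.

Molecular formula: C8H6N2O2.
DoU = (2C + 2 + N − H − X) / 2, where X is the halogen count and O/S are ignored.
    = (2·8 + 2 + 2 − 6 − 0) / 2 = 14 / 2 = 7.

7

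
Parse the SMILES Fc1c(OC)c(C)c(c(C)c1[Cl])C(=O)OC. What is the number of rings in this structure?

In SMILES, each pair of matching ring-closure digits denotes one ring-closing bond; the number of such bonds equals the number of independent rings.
Ring-closure bonds here: 1.

1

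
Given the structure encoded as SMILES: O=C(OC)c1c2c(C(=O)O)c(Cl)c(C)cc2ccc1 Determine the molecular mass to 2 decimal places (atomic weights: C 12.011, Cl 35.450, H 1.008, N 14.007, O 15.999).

First, the molecular formula is C14H11ClO4 (counting implicit H from valence).
  C: 14 × 12.011 = 168.154
  Cl: 1 × 35.450 = 35.450
  H: 11 × 1.008 = 11.088
  O: 4 × 15.999 = 63.996
Sum: 14×12.011 + 1×35.450 + 11×1.008 + 4×15.999 = 278.688 → 278.69 g/mol.

278.69 g/mol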